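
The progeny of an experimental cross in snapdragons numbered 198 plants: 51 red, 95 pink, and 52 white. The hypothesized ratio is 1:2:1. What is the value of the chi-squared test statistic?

The 1:2:1 ratio has 4 parts, so with N = 198 the expected counts are:
  red: 198 × 1/4 = 49.5
  pink: 198 × 2/4 = 99
  white: 198 × 1/4 = 49.5
χ² = Σ (O − E)² / E
  red: (51 − 49.5)² / 49.5 = 0.0455
  pink: (95 − 99)² / 99 = 0.1616
  white: (52 − 49.5)² / 49.5 = 0.1263
χ² = 0.0455 + 0.1616 + 0.1263 = 0.3334 ≈ 0.333

0.333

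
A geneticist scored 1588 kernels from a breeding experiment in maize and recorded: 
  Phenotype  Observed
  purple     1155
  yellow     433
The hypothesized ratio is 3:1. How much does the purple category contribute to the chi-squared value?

1.088

Under the 3:1 hypothesis (Σ ratio = 4, N = 1588):
  purple: 1588 × 3/4 = 1191
  yellow: 1588 × 1/4 = 397
Contribution of purple: (1155 − 1191)² / 1191 = 1.0882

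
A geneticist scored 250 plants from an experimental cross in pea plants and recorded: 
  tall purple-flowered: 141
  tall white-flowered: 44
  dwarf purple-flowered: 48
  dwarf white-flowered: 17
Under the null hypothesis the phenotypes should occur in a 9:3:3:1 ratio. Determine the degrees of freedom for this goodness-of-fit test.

A goodness-of-fit test with 4 phenotype classes has df = 4 − 1 = 3.

3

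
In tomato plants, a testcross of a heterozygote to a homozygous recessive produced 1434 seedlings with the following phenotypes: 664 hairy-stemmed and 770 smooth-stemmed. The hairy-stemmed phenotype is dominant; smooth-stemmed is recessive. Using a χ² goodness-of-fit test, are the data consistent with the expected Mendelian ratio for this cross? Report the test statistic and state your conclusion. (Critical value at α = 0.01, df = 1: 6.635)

7.835; not consistent

A testcross of a heterozygote (Aa × aa) gives a 1:1 phenotypic ratio.
Under the 1:1 hypothesis (Σ ratio = 2, N = 1434):
  hairy-stemmed: 1434 × 1/2 = 717
  smooth-stemmed: 1434 × 1/2 = 717
χ² = Σ (O − E)² / E
  hairy-stemmed: (664 − 717)² / 717 = 3.9177
  smooth-stemmed: (770 − 717)² / 717 = 3.9177
χ² = 3.9177 + 3.9177 = 7.8354 ≈ 7.835
Degrees of freedom = 2 − 1 = 1; critical value at α = 0.01 is 6.635.
Since 7.835 > 6.635, we reject the null hypothesis — the data do not fit the 1:1 ratio.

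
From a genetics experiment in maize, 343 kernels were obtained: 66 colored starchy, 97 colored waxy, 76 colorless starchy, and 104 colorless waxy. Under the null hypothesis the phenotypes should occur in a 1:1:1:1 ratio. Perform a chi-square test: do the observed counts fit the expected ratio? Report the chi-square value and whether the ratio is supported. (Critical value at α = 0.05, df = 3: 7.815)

11.017; not consistent

The 1:1:1:1 ratio has 4 parts, so with N = 343 the expected counts are:
  colored starchy: 343 × 1/4 = 85.75
  colored waxy: 343 × 1/4 = 85.75
  colorless starchy: 343 × 1/4 = 85.75
  colorless waxy: 343 × 1/4 = 85.75
χ² = Σ (O − E)² / E
  colored starchy: (66 − 85.75)² / 85.75 = 4.5488
  colored waxy: (97 − 85.75)² / 85.75 = 1.4759
  colorless starchy: (76 − 85.75)² / 85.75 = 1.1086
  colorless waxy: (104 − 85.75)² / 85.75 = 3.8841
χ² = 4.5488 + 1.4759 + 1.1086 + 3.8841 = 11.0174 ≈ 11.017
Degrees of freedom = 4 − 1 = 3; critical value at α = 0.05 is 7.815.
Since 11.017 > 7.815, we reject the null hypothesis — the data do not fit the 1:1:1:1 ratio.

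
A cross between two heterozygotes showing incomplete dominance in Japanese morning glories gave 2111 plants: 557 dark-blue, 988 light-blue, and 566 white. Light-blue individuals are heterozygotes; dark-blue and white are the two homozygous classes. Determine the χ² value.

With incomplete dominance, a heterozygote × heterozygote cross gives a 1:2:1 phenotypic ratio.
The 1:2:1 ratio has 4 parts, so with N = 2111 the expected counts are:
  dark-blue: 2111 × 1/4 = 527.75
  light-blue: 2111 × 2/4 = 1055.5
  white: 2111 × 1/4 = 527.75
χ² = Σ (O − E)² / E
  dark-blue: (557 − 527.75)² / 527.75 = 1.6212
  light-blue: (988 − 1055.5)² / 1055.5 = 4.3167
  white: (566 − 527.75)² / 527.75 = 2.7723
χ² = 1.6212 + 4.3167 + 2.7723 = 8.7102 ≈ 8.710

8.710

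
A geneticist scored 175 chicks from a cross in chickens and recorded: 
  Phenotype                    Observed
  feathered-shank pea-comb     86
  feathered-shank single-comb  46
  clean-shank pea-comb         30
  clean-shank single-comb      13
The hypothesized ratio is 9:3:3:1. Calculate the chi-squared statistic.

7.502

Expected counts for N = 175 under a 9:3:3:1 ratio (total parts = 16):
  feathered-shank pea-comb: 175 × 9/16 = 98.4375
  feathered-shank single-comb: 175 × 3/16 = 32.8125
  clean-shank pea-comb: 175 × 3/16 = 32.8125
  clean-shank single-comb: 175 × 1/16 = 10.9375
χ² = Σ (O − E)² / E
  feathered-shank pea-comb: (86 − 98.4375)² / 98.4375 = 1.5715
  feathered-shank single-comb: (46 − 32.8125)² / 32.8125 = 5.3001
  clean-shank pea-comb: (30 − 32.8125)² / 32.8125 = 0.2411
  clean-shank single-comb: (13 − 10.9375)² / 10.9375 = 0.3889
χ² = 1.5715 + 5.3001 + 0.2411 + 0.3889 = 7.5016 ≈ 7.502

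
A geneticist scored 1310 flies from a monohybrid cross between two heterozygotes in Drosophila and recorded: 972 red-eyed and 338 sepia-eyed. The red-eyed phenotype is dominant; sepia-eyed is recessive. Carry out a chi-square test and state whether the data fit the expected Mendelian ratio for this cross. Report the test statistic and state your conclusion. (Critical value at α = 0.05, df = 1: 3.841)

For a monohybrid cross between heterozygotes with complete dominance, the expected phenotypic ratio is 3:1.
The 3:1 ratio has 4 parts, so with N = 1310 the expected counts are:
  red-eyed: 1310 × 3/4 = 982.5
  sepia-eyed: 1310 × 1/4 = 327.5
χ² = Σ (O − E)² / E
  red-eyed: (972 − 982.5)² / 982.5 = 0.1122
  sepia-eyed: (338 − 327.5)² / 327.5 = 0.3366
χ² = 0.1122 + 0.3366 = 0.4488 ≈ 0.449
Degrees of freedom = 2 − 1 = 1; critical value at α = 0.05 is 3.841.
Since 0.449 < 3.841, we fail to reject the null hypothesis — the data are consistent with the 3:1 ratio.

0.449; consistent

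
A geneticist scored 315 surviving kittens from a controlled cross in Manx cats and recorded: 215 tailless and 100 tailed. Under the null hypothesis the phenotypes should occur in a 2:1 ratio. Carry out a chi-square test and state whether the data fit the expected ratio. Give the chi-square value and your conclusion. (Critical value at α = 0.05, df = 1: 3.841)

The 2:1 ratio has 3 parts, so with N = 315 the expected counts are:
  tailless: 315 × 2/3 = 210
  tailed: 315 × 1/3 = 105
χ² = Σ (O − E)² / E
  tailless: (215 − 210)² / 210 = 0.1190
  tailed: (100 − 105)² / 105 = 0.2381
χ² = 0.1190 + 0.2381 = 0.3571 ≈ 0.357
Degrees of freedom = 2 − 1 = 1; critical value at α = 0.05 is 3.841.
Since 0.357 < 3.841, we fail to reject the null hypothesis — the data are consistent with the 2:1 ratio.

0.357; consistent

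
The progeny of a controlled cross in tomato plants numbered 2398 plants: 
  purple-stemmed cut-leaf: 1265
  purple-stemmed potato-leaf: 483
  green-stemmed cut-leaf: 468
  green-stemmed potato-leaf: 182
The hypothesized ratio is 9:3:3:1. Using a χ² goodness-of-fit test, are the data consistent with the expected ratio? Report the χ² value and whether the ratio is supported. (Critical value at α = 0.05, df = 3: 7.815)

15.330; not consistent

The 9:3:3:1 ratio has 16 parts, so with N = 2398 the expected counts are:
  purple-stemmed cut-leaf: 2398 × 9/16 = 1348.875
  purple-stemmed potato-leaf: 2398 × 3/16 = 449.625
  green-stemmed cut-leaf: 2398 × 3/16 = 449.625
  green-stemmed potato-leaf: 2398 × 1/16 = 149.875
χ² = Σ (O − E)² / E
  purple-stemmed cut-leaf: (1265 − 1348.875)² / 1348.875 = 5.2155
  purple-stemmed potato-leaf: (483 − 449.625)² / 449.625 = 2.4774
  green-stemmed cut-leaf: (468 − 449.625)² / 449.625 = 0.7509
  green-stemmed potato-leaf: (182 − 149.875)² / 149.875 = 6.8858
χ² = 5.2155 + 2.4774 + 0.7509 + 6.8858 = 15.3296 ≈ 15.330
Degrees of freedom = 4 − 1 = 3; critical value at α = 0.05 is 7.815.
Since 15.330 > 7.815, we reject the null hypothesis — the data do not fit the 9:3:3:1 ratio.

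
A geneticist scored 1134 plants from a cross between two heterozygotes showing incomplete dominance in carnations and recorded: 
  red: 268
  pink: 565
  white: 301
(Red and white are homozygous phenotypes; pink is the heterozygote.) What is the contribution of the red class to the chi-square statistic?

0.847

With incomplete dominance, a heterozygote × heterozygote cross gives a 1:2:1 phenotypic ratio.
Under the 1:2:1 hypothesis (Σ ratio = 4, N = 1134):
  red: 1134 × 1/4 = 283.5
  pink: 1134 × 2/4 = 567
  white: 1134 × 1/4 = 283.5
Contribution of red: (268 − 283.5)² / 283.5 = 0.8474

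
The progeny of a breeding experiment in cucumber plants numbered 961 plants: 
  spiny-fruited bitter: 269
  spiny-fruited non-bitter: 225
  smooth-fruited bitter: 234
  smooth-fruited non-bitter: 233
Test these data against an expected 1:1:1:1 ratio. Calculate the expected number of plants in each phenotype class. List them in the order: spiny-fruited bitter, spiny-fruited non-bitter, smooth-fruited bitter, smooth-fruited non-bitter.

240.25, 240.25, 240.25, 240.25

The 1:1:1:1 ratio has 4 parts, so with N = 961 the expected counts are:
  spiny-fruited bitter: 961 × 1/4 = 240.25
  spiny-fruited non-bitter: 961 × 1/4 = 240.25
  smooth-fruited bitter: 961 × 1/4 = 240.25
  smooth-fruited non-bitter: 961 × 1/4 = 240.25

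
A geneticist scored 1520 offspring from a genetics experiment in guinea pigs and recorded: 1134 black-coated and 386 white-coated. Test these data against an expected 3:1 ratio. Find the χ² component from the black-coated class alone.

The 3:1 ratio has 4 parts, so with N = 1520 the expected counts are:
  black-coated: 1520 × 3/4 = 1140
  white-coated: 1520 × 1/4 = 380
Contribution of black-coated: (1134 − 1140)² / 1140 = 0.0316

0.032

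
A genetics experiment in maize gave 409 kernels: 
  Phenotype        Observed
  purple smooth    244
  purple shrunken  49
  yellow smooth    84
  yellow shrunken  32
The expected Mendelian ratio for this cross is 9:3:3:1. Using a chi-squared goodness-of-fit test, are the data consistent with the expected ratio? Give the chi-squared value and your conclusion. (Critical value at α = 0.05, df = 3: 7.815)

13.159; not consistent

Expected counts for N = 409 under a 9:3:3:1 ratio (total parts = 16):
  purple smooth: 409 × 9/16 = 230.0625
  purple shrunken: 409 × 3/16 = 76.6875
  yellow smooth: 409 × 3/16 = 76.6875
  yellow shrunken: 409 × 1/16 = 25.5625
χ² = Σ (O − E)² / E
  purple smooth: (244 − 230.0625)² / 230.0625 = 0.8444
  purple shrunken: (49 − 76.6875)² / 76.6875 = 9.9964
  yellow smooth: (84 − 76.6875)² / 76.6875 = 0.6973
  yellow shrunken: (32 − 25.5625)² / 25.5625 = 1.6212
χ² = 0.8444 + 9.9964 + 0.6973 + 1.6212 = 13.1593 ≈ 13.159
Degrees of freedom = 4 − 1 = 3; critical value at α = 0.05 is 7.815.
Since 13.159 > 7.815, we reject the null hypothesis — the data do not fit the 9:3:3:1 ratio.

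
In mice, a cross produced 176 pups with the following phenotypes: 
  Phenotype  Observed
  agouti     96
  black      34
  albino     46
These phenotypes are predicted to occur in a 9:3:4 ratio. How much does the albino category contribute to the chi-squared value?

Under the 9:3:4 hypothesis (Σ ratio = 16, N = 176):
  agouti: 176 × 9/16 = 99
  black: 176 × 3/16 = 33
  albino: 176 × 4/16 = 44
Contribution of albino: (46 − 44)² / 44 = 0.0909

0.091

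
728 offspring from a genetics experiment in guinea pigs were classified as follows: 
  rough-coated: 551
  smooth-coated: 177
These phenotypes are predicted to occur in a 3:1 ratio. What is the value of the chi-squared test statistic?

Under the 3:1 hypothesis (Σ ratio = 4, N = 728):
  rough-coated: 728 × 3/4 = 546
  smooth-coated: 728 × 1/4 = 182
χ² = Σ (O − E)² / E
  rough-coated: (551 − 546)² / 546 = 0.0458
  smooth-coated: (177 − 182)² / 182 = 0.1374
χ² = 0.0458 + 0.1374 = 0.1832 ≈ 0.183

0.183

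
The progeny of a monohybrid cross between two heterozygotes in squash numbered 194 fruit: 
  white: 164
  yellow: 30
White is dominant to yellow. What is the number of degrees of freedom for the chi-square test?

For a monohybrid cross between heterozygotes with complete dominance, the expected phenotypic ratio is 3:1.
A goodness-of-fit test with 2 phenotype classes has df = 2 − 1 = 1.

1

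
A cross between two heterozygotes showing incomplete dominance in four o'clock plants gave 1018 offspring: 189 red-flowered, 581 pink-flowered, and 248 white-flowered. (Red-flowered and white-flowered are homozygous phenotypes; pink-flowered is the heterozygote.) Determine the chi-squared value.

27.208

With incomplete dominance, a heterozygote × heterozygote cross gives a 1:2:1 phenotypic ratio.
Expected counts for N = 1018 under a 1:2:1 ratio (total parts = 4):
  red-flowered: 1018 × 1/4 = 254.5
  pink-flowered: 1018 × 2/4 = 509
  white-flowered: 1018 × 1/4 = 254.5
χ² = Σ (O − E)² / E
  red-flowered: (189 − 254.5)² / 254.5 = 16.8576
  pink-flowered: (581 − 509)² / 509 = 10.1847
  white-flowered: (248 − 254.5)² / 254.5 = 0.1660
χ² = 16.8576 + 10.1847 + 0.1660 = 27.2083 ≈ 27.208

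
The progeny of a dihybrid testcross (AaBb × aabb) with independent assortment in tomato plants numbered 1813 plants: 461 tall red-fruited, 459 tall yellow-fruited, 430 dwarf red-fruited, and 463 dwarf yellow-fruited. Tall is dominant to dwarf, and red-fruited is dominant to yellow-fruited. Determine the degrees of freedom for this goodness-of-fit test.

3

A dihybrid testcross with independent assortment gives a 1:1:1:1 ratio.
A goodness-of-fit test with 4 phenotype classes has df = 4 − 1 = 3.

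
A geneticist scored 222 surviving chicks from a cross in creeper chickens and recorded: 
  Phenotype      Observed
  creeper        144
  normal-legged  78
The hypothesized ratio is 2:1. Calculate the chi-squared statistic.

0.324

The 2:1 ratio has 3 parts, so with N = 222 the expected counts are:
  creeper: 222 × 2/3 = 148
  normal-legged: 222 × 1/3 = 74
χ² = Σ (O − E)² / E
  creeper: (144 − 148)² / 148 = 0.1081
  normal-legged: (78 − 74)² / 74 = 0.2162
χ² = 0.1081 + 0.2162 = 0.3243 ≈ 0.324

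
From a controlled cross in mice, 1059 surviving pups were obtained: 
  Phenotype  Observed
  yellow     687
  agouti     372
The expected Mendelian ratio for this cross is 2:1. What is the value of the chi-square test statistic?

Expected counts for N = 1059 under a 2:1 ratio (total parts = 3):
  yellow: 1059 × 2/3 = 706
  agouti: 1059 × 1/3 = 353
χ² = Σ (O − E)² / E
  yellow: (687 − 706)² / 706 = 0.5113
  agouti: (372 − 353)² / 353 = 1.0227
χ² = 0.5113 + 1.0227 = 1.534

1.534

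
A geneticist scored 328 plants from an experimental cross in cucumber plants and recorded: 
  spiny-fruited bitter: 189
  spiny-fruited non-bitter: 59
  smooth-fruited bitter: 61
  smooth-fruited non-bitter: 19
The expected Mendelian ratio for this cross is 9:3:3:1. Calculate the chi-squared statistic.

Total ratio parts = 16. Expected numbers out of 328:
  spiny-fruited bitter: 328 × 9/16 = 184.5
  spiny-fruited non-bitter: 328 × 3/16 = 61.5
  smooth-fruited bitter: 328 × 3/16 = 61.5
  smooth-fruited non-bitter: 328 × 1/16 = 20.5
χ² = Σ (O − E)² / E
  spiny-fruited bitter: (189 − 184.5)² / 184.5 = 0.1098
  spiny-fruited non-bitter: (59 − 61.5)² / 61.5 = 0.1016
  smooth-fruited bitter: (61 − 61.5)² / 61.5 = 0.0041
  smooth-fruited non-bitter: (19 − 20.5)² / 20.5 = 0.1098
χ² = 0.1098 + 0.1016 + 0.0041 + 0.1098 = 0.3253 ≈ 0.325

0.325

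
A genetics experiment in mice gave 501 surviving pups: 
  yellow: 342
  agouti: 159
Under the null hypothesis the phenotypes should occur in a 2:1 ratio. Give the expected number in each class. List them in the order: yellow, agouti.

The 2:1 ratio has 3 parts, so with N = 501 the expected counts are:
  yellow: 501 × 2/3 = 334
  agouti: 501 × 1/3 = 167

334, 167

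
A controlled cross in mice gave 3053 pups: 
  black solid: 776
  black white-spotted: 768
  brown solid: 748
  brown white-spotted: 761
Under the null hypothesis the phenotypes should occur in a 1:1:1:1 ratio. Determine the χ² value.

0.554

Total ratio parts = 4. Expected numbers out of 3053:
  black solid: 3053 × 1/4 = 763.25
  black white-spotted: 3053 × 1/4 = 763.25
  brown solid: 3053 × 1/4 = 763.25
  brown white-spotted: 3053 × 1/4 = 763.25
χ² = Σ (O − E)² / E
  black solid: (776 − 763.25)² / 763.25 = 0.2130
  black white-spotted: (768 − 763.25)² / 763.25 = 0.0296
  brown solid: (748 − 763.25)² / 763.25 = 0.3047
  brown white-spotted: (761 − 763.25)² / 763.25 = 0.0066
χ² = 0.2130 + 0.0296 + 0.3047 + 0.0066 = 0.5539 ≈ 0.554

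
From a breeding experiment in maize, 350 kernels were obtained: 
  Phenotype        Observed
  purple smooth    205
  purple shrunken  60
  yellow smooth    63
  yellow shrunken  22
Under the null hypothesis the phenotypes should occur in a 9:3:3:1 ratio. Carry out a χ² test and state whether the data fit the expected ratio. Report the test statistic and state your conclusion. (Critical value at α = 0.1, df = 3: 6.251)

Under the 9:3:3:1 hypothesis (Σ ratio = 16, N = 350):
  purple smooth: 350 × 9/16 = 196.875
  purple shrunken: 350 × 3/16 = 65.625
  yellow smooth: 350 × 3/16 = 65.625
  yellow shrunken: 350 × 1/16 = 21.875
χ² = Σ (O − E)² / E
  purple smooth: (205 − 196.875)² / 196.875 = 0.3353
  purple shrunken: (60 − 65.625)² / 65.625 = 0.4821
  yellow smooth: (63 − 65.625)² / 65.625 = 0.1050
  yellow shrunken: (22 − 21.875)² / 21.875 = 0.0007
χ² = 0.3353 + 0.4821 + 0.1050 + 0.0007 = 0.9231 ≈ 0.923
Degrees of freedom = 4 − 1 = 3; critical value at α = 0.1 is 6.251.
Since 0.923 < 6.251, we fail to reject the null hypothesis — the data are consistent with the 9:3:3:1 ratio.

0.923; consistent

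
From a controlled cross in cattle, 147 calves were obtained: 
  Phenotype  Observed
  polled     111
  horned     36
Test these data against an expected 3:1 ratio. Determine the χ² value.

Under the 3:1 hypothesis (Σ ratio = 4, N = 147):
  polled: 147 × 3/4 = 110.25
  horned: 147 × 1/4 = 36.75
χ² = Σ (O − E)² / E
  polled: (111 − 110.25)² / 110.25 = 0.0051
  horned: (36 − 36.75)² / 36.75 = 0.0153
χ² = 0.0051 + 0.0153 = 0.0204 ≈ 0.020

0.020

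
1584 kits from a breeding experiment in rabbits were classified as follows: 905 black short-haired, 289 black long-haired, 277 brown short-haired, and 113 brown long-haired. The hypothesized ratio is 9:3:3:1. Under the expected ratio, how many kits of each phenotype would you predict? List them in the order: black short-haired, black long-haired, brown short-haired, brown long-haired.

891, 297, 297, 99

Under the 9:3:3:1 hypothesis (Σ ratio = 16, N = 1584):
  black short-haired: 1584 × 9/16 = 891
  black long-haired: 1584 × 3/16 = 297
  brown short-haired: 1584 × 3/16 = 297
  brown long-haired: 1584 × 1/16 = 99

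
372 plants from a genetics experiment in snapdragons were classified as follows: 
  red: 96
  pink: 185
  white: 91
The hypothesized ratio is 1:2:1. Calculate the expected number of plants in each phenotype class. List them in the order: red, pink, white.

Expected counts for N = 372 under a 1:2:1 ratio (total parts = 4):
  red: 372 × 1/4 = 93
  pink: 372 × 2/4 = 186
  white: 372 × 1/4 = 93

93, 186, 93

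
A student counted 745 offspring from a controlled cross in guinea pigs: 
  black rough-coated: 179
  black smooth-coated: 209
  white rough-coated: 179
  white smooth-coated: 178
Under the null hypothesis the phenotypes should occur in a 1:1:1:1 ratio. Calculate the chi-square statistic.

3.709

The 1:1:1:1 ratio has 4 parts, so with N = 745 the expected counts are:
  black rough-coated: 745 × 1/4 = 186.25
  black smooth-coated: 745 × 1/4 = 186.25
  white rough-coated: 745 × 1/4 = 186.25
  white smooth-coated: 745 × 1/4 = 186.25
χ² = Σ (O − E)² / E
  black rough-coated: (179 − 186.25)² / 186.25 = 0.2822
  black smooth-coated: (209 − 186.25)² / 186.25 = 2.7789
  white rough-coated: (179 − 186.25)² / 186.25 = 0.2822
  white smooth-coated: (178 − 186.25)² / 186.25 = 0.3654
χ² = 0.2822 + 2.7789 + 0.2822 + 0.3654 = 3.7087 ≈ 3.709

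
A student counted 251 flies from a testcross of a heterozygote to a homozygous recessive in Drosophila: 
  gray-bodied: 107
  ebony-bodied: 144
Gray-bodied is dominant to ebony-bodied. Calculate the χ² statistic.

A testcross of a heterozygote (Aa × aa) gives a 1:1 phenotypic ratio.
Under the 1:1 hypothesis (Σ ratio = 2, N = 251):
  gray-bodied: 251 × 1/2 = 125.5
  ebony-bodied: 251 × 1/2 = 125.5
χ² = Σ (O − E)² / E
  gray-bodied: (107 − 125.5)² / 125.5 = 2.7271
  ebony-bodied: (144 − 125.5)² / 125.5 = 2.7271
χ² = 2.7271 + 2.7271 = 5.4542 ≈ 5.454

5.454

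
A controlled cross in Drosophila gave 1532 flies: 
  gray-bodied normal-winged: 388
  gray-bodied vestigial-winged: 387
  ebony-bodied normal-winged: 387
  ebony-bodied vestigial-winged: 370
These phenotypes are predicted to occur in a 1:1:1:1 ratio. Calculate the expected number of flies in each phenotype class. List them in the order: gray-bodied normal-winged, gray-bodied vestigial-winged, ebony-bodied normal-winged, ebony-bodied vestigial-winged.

383, 383, 383, 383

The 1:1:1:1 ratio has 4 parts, so with N = 1532 the expected counts are:
  gray-bodied normal-winged: 1532 × 1/4 = 383
  gray-bodied vestigial-winged: 1532 × 1/4 = 383
  ebony-bodied normal-winged: 1532 × 1/4 = 383
  ebony-bodied vestigial-winged: 1532 × 1/4 = 383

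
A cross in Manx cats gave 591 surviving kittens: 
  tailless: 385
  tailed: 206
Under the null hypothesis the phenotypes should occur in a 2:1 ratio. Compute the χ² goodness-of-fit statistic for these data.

Expected counts for N = 591 under a 2:1 ratio (total parts = 3):
  tailless: 591 × 2/3 = 394
  tailed: 591 × 1/3 = 197
χ² = Σ (O − E)² / E
  tailless: (385 − 394)² / 394 = 0.2056
  tailed: (206 − 197)² / 197 = 0.4112
χ² = 0.2056 + 0.4112 = 0.6168 ≈ 0.617

0.617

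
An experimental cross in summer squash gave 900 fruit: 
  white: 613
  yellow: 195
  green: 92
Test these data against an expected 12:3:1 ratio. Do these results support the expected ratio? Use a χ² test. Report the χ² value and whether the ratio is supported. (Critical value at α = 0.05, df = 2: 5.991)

Total ratio parts = 16. Expected numbers out of 900:
  white: 900 × 12/16 = 675
  yellow: 900 × 3/16 = 168.75
  green: 900 × 1/16 = 56.25
χ² = Σ (O − E)² / E
  white: (613 − 675)² / 675 = 5.6948
  yellow: (195 − 168.75)² / 168.75 = 4.0833
  green: (92 − 56.25)² / 56.25 = 22.7211
χ² = 5.6948 + 4.0833 + 22.7211 = 32.4992 ≈ 32.499
Degrees of freedom = 3 − 1 = 2; critical value at α = 0.05 is 5.991.
Since 32.499 > 5.991, we reject the null hypothesis — the data do not fit the 12:3:1 ratio.

32.499; not consistent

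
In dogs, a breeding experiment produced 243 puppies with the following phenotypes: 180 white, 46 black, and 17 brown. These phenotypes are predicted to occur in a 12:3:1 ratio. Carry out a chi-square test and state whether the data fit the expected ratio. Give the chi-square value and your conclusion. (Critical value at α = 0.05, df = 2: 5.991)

Expected counts for N = 243 under a 12:3:1 ratio (total parts = 16):
  white: 243 × 12/16 = 182.25
  black: 243 × 3/16 = 45.5625
  brown: 243 × 1/16 = 15.1875
χ² = Σ (O − E)² / E
  white: (180 − 182.25)² / 182.25 = 0.0278
  black: (46 − 45.5625)² / 45.5625 = 0.0042
  brown: (17 − 15.1875)² / 15.1875 = 0.2163
χ² = 0.0278 + 0.0042 + 0.2163 = 0.2483 ≈ 0.248
Degrees of freedom = 3 − 1 = 2; critical value at α = 0.05 is 5.991.
Since 0.248 < 5.991, we fail to reject the null hypothesis — the data are consistent with the 12:3:1 ratio.

0.248; consistent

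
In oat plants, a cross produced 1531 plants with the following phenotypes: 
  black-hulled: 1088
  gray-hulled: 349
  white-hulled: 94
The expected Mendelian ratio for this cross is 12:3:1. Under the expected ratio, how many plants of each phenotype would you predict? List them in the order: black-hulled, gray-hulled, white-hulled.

Total ratio parts = 16. Expected numbers out of 1531:
  black-hulled: 1531 × 12/16 = 1148.25
  gray-hulled: 1531 × 3/16 = 287.0625
  white-hulled: 1531 × 1/16 = 95.6875

1148.25, 287.0625, 95.6875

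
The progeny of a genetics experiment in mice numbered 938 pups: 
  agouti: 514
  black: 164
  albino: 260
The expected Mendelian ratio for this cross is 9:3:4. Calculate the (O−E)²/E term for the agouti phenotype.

0.352

Total ratio parts = 16. Expected numbers out of 938:
  agouti: 938 × 9/16 = 527.625
  black: 938 × 3/16 = 175.875
  albino: 938 × 4/16 = 234.5
Contribution of agouti: (514 − 527.625)² / 527.625 = 0.3518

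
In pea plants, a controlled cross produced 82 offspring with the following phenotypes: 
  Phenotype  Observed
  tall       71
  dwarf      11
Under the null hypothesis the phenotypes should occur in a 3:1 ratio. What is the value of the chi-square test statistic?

Under the 3:1 hypothesis (Σ ratio = 4, N = 82):
  tall: 82 × 3/4 = 61.5
  dwarf: 82 × 1/4 = 20.5
χ² = Σ (O − E)² / E
  tall: (71 − 61.5)² / 61.5 = 1.4675
  dwarf: (11 − 20.5)² / 20.5 = 4.4024
χ² = 1.4675 + 4.4024 = 5.8699 ≈ 5.870

5.870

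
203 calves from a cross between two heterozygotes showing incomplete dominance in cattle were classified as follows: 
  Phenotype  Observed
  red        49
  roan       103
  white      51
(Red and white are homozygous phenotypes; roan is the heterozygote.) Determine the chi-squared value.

0.084

With incomplete dominance, a heterozygote × heterozygote cross gives a 1:2:1 phenotypic ratio.
The 1:2:1 ratio has 4 parts, so with N = 203 the expected counts are:
  red: 203 × 1/4 = 50.75
  roan: 203 × 2/4 = 101.5
  white: 203 × 1/4 = 50.75
χ² = Σ (O − E)² / E
  red: (49 − 50.75)² / 50.75 = 0.0603
  roan: (103 − 101.5)² / 101.5 = 0.0222
  white: (51 − 50.75)² / 50.75 = 0.0012
χ² = 0.0603 + 0.0222 + 0.0012 = 0.0837 ≈ 0.084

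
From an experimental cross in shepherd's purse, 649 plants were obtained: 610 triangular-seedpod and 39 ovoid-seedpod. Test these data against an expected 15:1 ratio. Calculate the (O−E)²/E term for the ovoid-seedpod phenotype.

0.060

The 15:1 ratio has 16 parts, so with N = 649 the expected counts are:
  triangular-seedpod: 649 × 15/16 = 608.4375
  ovoid-seedpod: 649 × 1/16 = 40.5625
Contribution of ovoid-seedpod: (39 − 40.5625)² / 40.5625 = 0.0602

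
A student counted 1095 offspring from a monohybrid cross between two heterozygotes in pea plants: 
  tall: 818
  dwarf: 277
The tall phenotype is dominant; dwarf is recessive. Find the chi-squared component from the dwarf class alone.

0.039

For a monohybrid cross between heterozygotes with complete dominance, the expected phenotypic ratio is 3:1.
Under the 3:1 hypothesis (Σ ratio = 4, N = 1095):
  tall: 1095 × 3/4 = 821.25
  dwarf: 1095 × 1/4 = 273.75
Contribution of dwarf: (277 − 273.75)² / 273.75 = 0.0386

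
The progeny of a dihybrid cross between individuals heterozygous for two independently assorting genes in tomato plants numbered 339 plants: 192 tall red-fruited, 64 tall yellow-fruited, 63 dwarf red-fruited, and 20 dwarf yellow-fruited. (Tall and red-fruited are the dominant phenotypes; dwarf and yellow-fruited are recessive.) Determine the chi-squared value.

A dihybrid F₂ with independent assortment and complete dominance at both loci gives a 9:3:3:1 phenotypic ratio.
Total ratio parts = 16. Expected numbers out of 339:
  tall red-fruited: 339 × 9/16 = 190.6875
  tall yellow-fruited: 339 × 3/16 = 63.5625
  dwarf red-fruited: 339 × 3/16 = 63.5625
  dwarf yellow-fruited: 339 × 1/16 = 21.1875
χ² = Σ (O − E)² / E
  tall red-fruited: (192 − 190.6875)² / 190.6875 = 0.0090
  tall yellow-fruited: (64 − 63.5625)² / 63.5625 = 0.0030
  dwarf red-fruited: (63 − 63.5625)² / 63.5625 = 0.0050
  dwarf yellow-fruited: (20 − 21.1875)² / 21.1875 = 0.0666
χ² = 0.0090 + 0.0030 + 0.0050 + 0.0666 = 0.0836 ≈ 0.084

0.084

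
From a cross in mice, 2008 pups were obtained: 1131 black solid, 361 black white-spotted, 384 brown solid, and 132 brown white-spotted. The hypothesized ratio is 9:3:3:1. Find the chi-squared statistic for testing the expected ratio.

1.126

The 9:3:3:1 ratio has 16 parts, so with N = 2008 the expected counts are:
  black solid: 2008 × 9/16 = 1129.5
  black white-spotted: 2008 × 3/16 = 376.5
  brown solid: 2008 × 3/16 = 376.5
  brown white-spotted: 2008 × 1/16 = 125.5
χ² = Σ (O − E)² / E
  black solid: (1131 − 1129.5)² / 1129.5 = 0.0020
  black white-spotted: (361 − 376.5)² / 376.5 = 0.6381
  brown solid: (384 − 376.5)² / 376.5 = 0.1494
  brown white-spotted: (132 − 125.5)² / 125.5 = 0.3367
χ² = 0.0020 + 0.6381 + 0.1494 + 0.3367 = 1.1262 ≈ 1.126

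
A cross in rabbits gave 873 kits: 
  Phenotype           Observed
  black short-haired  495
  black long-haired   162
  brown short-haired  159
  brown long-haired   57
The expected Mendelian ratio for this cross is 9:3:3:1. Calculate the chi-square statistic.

Expected counts for N = 873 under a 9:3:3:1 ratio (total parts = 16):
  black short-haired: 873 × 9/16 = 491.0625
  black long-haired: 873 × 3/16 = 163.6875
  brown short-haired: 873 × 3/16 = 163.6875
  brown long-haired: 873 × 1/16 = 54.5625
χ² = Σ (O − E)² / E
  black short-haired: (495 − 491.0625)² / 491.0625 = 0.0316
  black long-haired: (162 − 163.6875)² / 163.6875 = 0.0174
  brown short-haired: (159 − 163.6875)² / 163.6875 = 0.1342
  brown long-haired: (57 − 54.5625)² / 54.5625 = 0.1089
χ² = 0.0316 + 0.0174 + 0.1342 + 0.1089 = 0.2921 ≈ 0.292

0.292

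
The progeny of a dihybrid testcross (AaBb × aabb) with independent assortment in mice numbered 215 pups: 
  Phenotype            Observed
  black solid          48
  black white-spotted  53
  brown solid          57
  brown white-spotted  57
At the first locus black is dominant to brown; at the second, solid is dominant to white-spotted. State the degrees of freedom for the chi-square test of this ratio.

A dihybrid testcross with independent assortment gives a 1:1:1:1 ratio.
A goodness-of-fit test with 4 phenotype classes has df = 4 − 1 = 3.

3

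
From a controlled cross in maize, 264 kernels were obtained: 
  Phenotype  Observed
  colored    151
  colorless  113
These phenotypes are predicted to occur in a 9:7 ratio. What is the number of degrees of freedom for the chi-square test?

1

A goodness-of-fit test with 2 phenotype classes has df = 2 − 1 = 1.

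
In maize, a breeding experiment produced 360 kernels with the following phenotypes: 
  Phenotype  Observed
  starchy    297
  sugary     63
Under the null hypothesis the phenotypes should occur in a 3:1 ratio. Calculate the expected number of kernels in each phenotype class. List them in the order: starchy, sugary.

Total ratio parts = 4. Expected numbers out of 360:
  starchy: 360 × 3/4 = 270
  sugary: 360 × 1/4 = 90

270, 90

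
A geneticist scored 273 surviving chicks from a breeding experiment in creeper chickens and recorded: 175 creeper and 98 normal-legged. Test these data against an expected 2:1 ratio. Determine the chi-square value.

The 2:1 ratio has 3 parts, so with N = 273 the expected counts are:
  creeper: 273 × 2/3 = 182
  normal-legged: 273 × 1/3 = 91
χ² = Σ (O − E)² / E
  creeper: (175 − 182)² / 182 = 0.2692
  normal-legged: (98 − 91)² / 91 = 0.5385
χ² = 0.2692 + 0.5385 = 0.8077 ≈ 0.808

0.808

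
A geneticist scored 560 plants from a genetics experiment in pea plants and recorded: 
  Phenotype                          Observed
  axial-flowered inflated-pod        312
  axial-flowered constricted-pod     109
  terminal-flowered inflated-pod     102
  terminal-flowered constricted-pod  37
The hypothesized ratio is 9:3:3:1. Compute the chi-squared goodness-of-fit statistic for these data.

Under the 9:3:3:1 hypothesis (Σ ratio = 16, N = 560):
  axial-flowered inflated-pod: 560 × 9/16 = 315
  axial-flowered constricted-pod: 560 × 3/16 = 105
  terminal-flowered inflated-pod: 560 × 3/16 = 105
  terminal-flowered constricted-pod: 560 × 1/16 = 35
χ² = Σ (O − E)² / E
  axial-flowered inflated-pod: (312 − 315)² / 315 = 0.0286
  axial-flowered constricted-pod: (109 − 105)² / 105 = 0.1524
  terminal-flowered inflated-pod: (102 − 105)² / 105 = 0.0857
  terminal-flowered constricted-pod: (37 − 35)² / 35 = 0.1143
χ² = 0.0286 + 0.1524 + 0.0857 + 0.1143 = 0.381

0.381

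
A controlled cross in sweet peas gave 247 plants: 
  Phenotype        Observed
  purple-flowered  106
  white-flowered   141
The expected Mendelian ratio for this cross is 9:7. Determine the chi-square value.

Expected counts for N = 247 under a 9:7 ratio (total parts = 16):
  purple-flowered: 247 × 9/16 = 138.9375
  white-flowered: 247 × 7/16 = 108.0625
χ² = Σ (O − E)² / E
  purple-flowered: (106 − 138.9375)² / 138.9375 = 7.8084
  white-flowered: (141 − 108.0625)² / 108.0625 = 10.0394
χ² = 7.8084 + 10.0394 = 17.8478 ≈ 17.848

17.848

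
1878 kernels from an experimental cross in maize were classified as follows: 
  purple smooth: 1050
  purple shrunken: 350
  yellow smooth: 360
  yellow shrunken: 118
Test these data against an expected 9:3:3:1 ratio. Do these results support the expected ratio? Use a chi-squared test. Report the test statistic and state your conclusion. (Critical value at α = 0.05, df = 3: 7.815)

The 9:3:3:1 ratio has 16 parts, so with N = 1878 the expected counts are:
  purple smooth: 1878 × 9/16 = 1056.375
  purple shrunken: 1878 × 3/16 = 352.125
  yellow smooth: 1878 × 3/16 = 352.125
  yellow shrunken: 1878 × 1/16 = 117.375
χ² = Σ (O − E)² / E
  purple smooth: (1050 − 1056.375)² / 1056.375 = 0.0385
  purple shrunken: (350 − 352.125)² / 352.125 = 0.0128
  yellow smooth: (360 − 352.125)² / 352.125 = 0.1761
  yellow shrunken: (118 − 117.375)² / 117.375 = 0.0033
χ² = 0.0385 + 0.0128 + 0.1761 + 0.0033 = 0.2307 ≈ 0.231
Degrees of freedom = 4 − 1 = 3; critical value at α = 0.05 is 7.815.
Since 0.231 < 7.815, we fail to reject the null hypothesis — the data are consistent with the 9:3:3:1 ratio.

0.231; consistent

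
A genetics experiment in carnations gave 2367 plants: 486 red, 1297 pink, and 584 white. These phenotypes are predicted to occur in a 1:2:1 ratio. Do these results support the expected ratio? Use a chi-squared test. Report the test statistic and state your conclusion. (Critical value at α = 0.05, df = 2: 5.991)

Total ratio parts = 4. Expected numbers out of 2367:
  red: 2367 × 1/4 = 591.75
  pink: 2367 × 2/4 = 1183.5
  white: 2367 × 1/4 = 591.75
χ² = Σ (O − E)² / E
  red: (486 − 591.75)² / 591.75 = 18.8983
  pink: (1297 − 1183.5)² / 1183.5 = 10.8849
  white: (584 − 591.75)² / 591.75 = 0.1015
χ² = 18.8983 + 10.8849 + 0.1015 = 29.8847 ≈ 29.885
Degrees of freedom = 3 − 1 = 2; critical value at α = 0.05 is 5.991.
Since 29.885 > 5.991, we reject the null hypothesis — the data do not fit the 1:2:1 ratio.

29.885; not consistent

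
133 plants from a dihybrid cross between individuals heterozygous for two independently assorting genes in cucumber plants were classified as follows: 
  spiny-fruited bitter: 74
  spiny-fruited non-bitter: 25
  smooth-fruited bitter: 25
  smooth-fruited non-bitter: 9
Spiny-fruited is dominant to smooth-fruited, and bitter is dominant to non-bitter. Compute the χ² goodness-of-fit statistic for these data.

0.066

A dihybrid F₂ with independent assortment and complete dominance at both loci gives a 9:3:3:1 phenotypic ratio.
Expected counts for N = 133 under a 9:3:3:1 ratio (total parts = 16):
  spiny-fruited bitter: 133 × 9/16 = 74.8125
  spiny-fruited non-bitter: 133 × 3/16 = 24.9375
  smooth-fruited bitter: 133 × 3/16 = 24.9375
  smooth-fruited non-bitter: 133 × 1/16 = 8.3125
χ² = Σ (O − E)² / E
  spiny-fruited bitter: (74 − 74.8125)² / 74.8125 = 0.0088
  spiny-fruited non-bitter: (25 − 24.9375)² / 24.9375 = 0.0002
  smooth-fruited bitter: (25 − 24.9375)² / 24.9375 = 0.0002
  smooth-fruited non-bitter: (9 − 8.3125)² / 8.3125 = 0.0569
χ² = 0.0088 + 0.0002 + 0.0002 + 0.0569 = 0.0661 ≈ 0.066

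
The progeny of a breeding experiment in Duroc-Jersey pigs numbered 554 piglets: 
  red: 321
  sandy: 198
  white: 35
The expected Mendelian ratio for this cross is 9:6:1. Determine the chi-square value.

Total ratio parts = 16. Expected numbers out of 554:
  red: 554 × 9/16 = 311.625
  sandy: 554 × 6/16 = 207.75
  white: 554 × 1/16 = 34.625
χ² = Σ (O − E)² / E
  red: (321 − 311.625)² / 311.625 = 0.2820
  sandy: (198 − 207.75)² / 207.75 = 0.4576
  white: (35 − 34.625)² / 34.625 = 0.0041
χ² = 0.2820 + 0.4576 + 0.0041 = 0.7437 ≈ 0.744

0.744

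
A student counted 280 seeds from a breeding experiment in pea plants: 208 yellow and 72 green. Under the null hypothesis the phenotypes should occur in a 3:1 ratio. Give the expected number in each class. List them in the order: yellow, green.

Total ratio parts = 4. Expected numbers out of 280:
  yellow: 280 × 3/4 = 210
  green: 280 × 1/4 = 70

210, 70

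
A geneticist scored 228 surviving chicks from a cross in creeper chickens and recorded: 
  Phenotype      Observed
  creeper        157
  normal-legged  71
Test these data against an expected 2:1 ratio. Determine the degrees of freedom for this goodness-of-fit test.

1

A goodness-of-fit test with 2 phenotype classes has df = 2 − 1 = 1.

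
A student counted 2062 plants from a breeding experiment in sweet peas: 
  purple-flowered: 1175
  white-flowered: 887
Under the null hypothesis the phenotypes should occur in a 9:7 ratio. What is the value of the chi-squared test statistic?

0.451

Under the 9:7 hypothesis (Σ ratio = 16, N = 2062):
  purple-flowered: 2062 × 9/16 = 1159.875
  white-flowered: 2062 × 7/16 = 902.125
χ² = Σ (O − E)² / E
  purple-flowered: (1175 − 1159.875)² / 1159.875 = 0.1972
  white-flowered: (887 − 902.125)² / 902.125 = 0.2536
χ² = 0.1972 + 0.2536 = 0.4508 ≈ 0.451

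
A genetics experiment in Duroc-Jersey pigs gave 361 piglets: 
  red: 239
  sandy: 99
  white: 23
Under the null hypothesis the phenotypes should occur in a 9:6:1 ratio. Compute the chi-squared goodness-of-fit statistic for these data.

The 9:6:1 ratio has 16 parts, so with N = 361 the expected counts are:
  red: 361 × 9/16 = 203.0625
  sandy: 361 × 6/16 = 135.375
  white: 361 × 1/16 = 22.5625
χ² = Σ (O − E)² / E
  red: (239 − 203.0625)² / 203.0625 = 6.3601
  sandy: (99 − 135.375)² / 135.375 = 9.7739
  white: (23 − 22.5625)² / 22.5625 = 0.0085
χ² = 6.3601 + 9.7739 + 0.0085 = 16.1425 ≈ 16.143

16.143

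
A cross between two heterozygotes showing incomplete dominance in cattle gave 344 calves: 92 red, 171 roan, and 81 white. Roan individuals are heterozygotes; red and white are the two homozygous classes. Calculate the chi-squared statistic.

With incomplete dominance, a heterozygote × heterozygote cross gives a 1:2:1 phenotypic ratio.
Under the 1:2:1 hypothesis (Σ ratio = 4, N = 344):
  red: 344 × 1/4 = 86
  roan: 344 × 2/4 = 172
  white: 344 × 1/4 = 86
χ² = Σ (O − E)² / E
  red: (92 − 86)² / 86 = 0.4186
  roan: (171 − 172)² / 172 = 0.0058
  white: (81 − 86)² / 86 = 0.2907
χ² = 0.4186 + 0.0058 + 0.2907 = 0.7151 ≈ 0.715

0.715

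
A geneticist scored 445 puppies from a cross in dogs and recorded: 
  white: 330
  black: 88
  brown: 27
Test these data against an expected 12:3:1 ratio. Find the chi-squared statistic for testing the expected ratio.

0.315

Total ratio parts = 16. Expected numbers out of 445:
  white: 445 × 12/16 = 333.75
  black: 445 × 3/16 = 83.4375
  brown: 445 × 1/16 = 27.8125
χ² = Σ (O − E)² / E
  white: (330 − 333.75)² / 333.75 = 0.0421
  black: (88 − 83.4375)² / 83.4375 = 0.2495
  brown: (27 − 27.8125)² / 27.8125 = 0.0237
χ² = 0.0421 + 0.2495 + 0.0237 = 0.3153 ≈ 0.315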